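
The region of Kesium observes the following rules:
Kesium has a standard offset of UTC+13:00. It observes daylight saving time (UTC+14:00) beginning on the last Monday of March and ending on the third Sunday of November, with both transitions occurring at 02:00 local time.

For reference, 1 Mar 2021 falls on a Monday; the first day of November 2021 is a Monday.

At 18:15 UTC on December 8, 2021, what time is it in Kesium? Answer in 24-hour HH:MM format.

07:15

1 March 2021 is a Monday, so Mondays fall on 1, 8, 15, 22, 29; the last is March 29.
1 November 2021 is a Monday, so the first Sunday is November 7 and the third is November 21.
At the standard offset (UTC+13:00), 18:15 UTC + 13h = 07:15 Kesium standard time (rolling into the next day, 9 December 2021).
Daylight saving runs 29 March – 21 November; the standard-time date in Kesium, December 9, 2021, is outside that window, so Kesium is on standard time at UTC+13:00.
18:15 UTC + 13h = 07:15 local (rolling into the next day, 9 December 2021).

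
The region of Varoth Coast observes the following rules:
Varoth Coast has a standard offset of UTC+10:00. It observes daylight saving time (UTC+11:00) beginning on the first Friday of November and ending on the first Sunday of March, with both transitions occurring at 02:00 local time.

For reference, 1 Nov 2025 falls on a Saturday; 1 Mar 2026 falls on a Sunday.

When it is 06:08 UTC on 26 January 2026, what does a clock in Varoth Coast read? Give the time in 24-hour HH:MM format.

17:08

1 November 2025 is a Saturday, so the first Friday is November 7.
1 March 2026 is a Sunday, so the first Sunday is March 1.
At the standard offset (UTC+10:00), 06:08 UTC + 10h = 16:08 Varoth Coast standard time.
Daylight saving runs 7 November 2025 – 1 March 2026; the standard-time date in Varoth Coast, 26 January 2026, is inside that window, so Varoth Coast is at UTC+11:00.
06:08 UTC + 11h = 17:08 local.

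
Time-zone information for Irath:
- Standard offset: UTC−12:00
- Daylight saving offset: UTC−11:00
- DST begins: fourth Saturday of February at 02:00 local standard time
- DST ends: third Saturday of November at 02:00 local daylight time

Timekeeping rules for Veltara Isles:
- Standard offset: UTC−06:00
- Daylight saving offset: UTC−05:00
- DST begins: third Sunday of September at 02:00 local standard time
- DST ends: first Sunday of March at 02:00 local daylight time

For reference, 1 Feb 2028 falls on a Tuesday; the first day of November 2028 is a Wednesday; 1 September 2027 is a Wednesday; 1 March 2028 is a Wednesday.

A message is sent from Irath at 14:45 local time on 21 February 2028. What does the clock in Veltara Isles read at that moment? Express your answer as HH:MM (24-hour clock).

1 February 2028 is a Tuesday, so the first Saturday is February 5 and the fourth is February 26.
1 November 2028 is a Wednesday, so the first Saturday is November 4 and the third is November 18.
21 February 2028 is outside the daylight-saving period (26 February – 18 November), so Irath is on standard time, UTC−12:00.
14:45 Irath + 12h = 02:45 UTC (rolling into the next day, 22 February 2028).
1 September 2027 is a Wednesday, so the first Sunday is September 5 and the third is September 19.
1 March 2028 is a Wednesday, so the first Sunday is March 5.
At the standard offset (UTC−06:00), 02:45 UTC − 6h = 20:45 Veltara Isles standard time (rolling into the previous day, 21 February 2028).
The standard-time date in Veltara Isles, 21 February 2028, falls between 19 September 2027 and 5 March 2028, so daylight saving is in effect and Veltara Isles is at UTC−05:00.
02:45 UTC − 5h = 21:45 Veltara Isles (rolling into the previous day, 21 February 2028).

21:45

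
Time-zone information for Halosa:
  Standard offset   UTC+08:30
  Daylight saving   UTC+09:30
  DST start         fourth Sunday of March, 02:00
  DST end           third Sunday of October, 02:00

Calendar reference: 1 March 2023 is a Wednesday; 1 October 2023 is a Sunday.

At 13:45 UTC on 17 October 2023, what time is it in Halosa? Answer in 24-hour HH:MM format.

1 March 2023 is a Wednesday, so the first Sunday is March 5 and the fourth is March 26.
1 October 2023 is a Sunday, so the first Sunday is October 1 and the third is October 15.
At the standard offset (UTC+08:30), 13:45 UTC + 8h30m = 22:15 Halosa standard time.
The standard-time date in Halosa, 17 October 2023, is outside the daylight-saving period (26 March – 15 October), so Halosa is on standard time, UTC+08:30.
13:45 UTC + 8h30m = 22:15 local.

22:15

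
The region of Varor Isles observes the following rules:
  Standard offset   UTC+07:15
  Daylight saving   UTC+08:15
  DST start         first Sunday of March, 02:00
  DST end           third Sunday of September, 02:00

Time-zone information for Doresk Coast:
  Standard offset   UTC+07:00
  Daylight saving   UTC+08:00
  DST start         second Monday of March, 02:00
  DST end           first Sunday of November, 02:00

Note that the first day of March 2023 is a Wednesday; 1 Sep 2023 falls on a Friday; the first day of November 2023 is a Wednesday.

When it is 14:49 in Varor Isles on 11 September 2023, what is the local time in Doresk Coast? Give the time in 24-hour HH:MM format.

1 March 2023 is a Wednesday, so the first Sunday is March 5.
1 September 2023 is a Friday, so the first Sunday is September 3 and the third is September 17.
11 September 2023 lies within the daylight-saving period (5 March – 17 September), so Varor Isles is on daylight time, UTC+08:15.
14:49 Varor Isles − 8h15m = 06:34 UTC.
1 March 2023 is a Wednesday, so the first Monday is March 6 and the second is March 13.
1 November 2023 is a Wednesday, so the first Sunday is November 5.
At the standard offset (UTC+07:00), 06:34 UTC + 7h = 13:34 Doresk Coast standard time.
The standard-time date in Doresk Coast, 11 September 2023, lies within the daylight-saving period (13 March – 5 November), so Doresk Coast is on daylight time, UTC+08:00.
06:34 UTC + 8h = 14:34 Doresk Coast.

14:34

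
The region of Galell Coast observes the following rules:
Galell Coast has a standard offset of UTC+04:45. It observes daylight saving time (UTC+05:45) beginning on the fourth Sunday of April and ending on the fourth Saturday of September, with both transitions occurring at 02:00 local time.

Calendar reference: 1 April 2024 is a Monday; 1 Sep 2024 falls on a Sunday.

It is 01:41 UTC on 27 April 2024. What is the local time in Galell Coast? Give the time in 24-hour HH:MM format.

1 April 2024 is a Monday, so the first Sunday is April 7 and the fourth is April 28.
1 September 2024 is a Sunday, so the first Saturday is September 7 and the fourth is September 28.
At the standard offset (UTC+04:45), 01:41 UTC + 4h45m = 06:26 Galell Coast standard time.
Daylight saving runs 28 April – 28 September; the standard-time date in Galell Coast, 27 April 2024, is outside that window, so Galell Coast is on standard time at UTC+04:45.
01:41 UTC + 4h45m = 06:26 local.

06:26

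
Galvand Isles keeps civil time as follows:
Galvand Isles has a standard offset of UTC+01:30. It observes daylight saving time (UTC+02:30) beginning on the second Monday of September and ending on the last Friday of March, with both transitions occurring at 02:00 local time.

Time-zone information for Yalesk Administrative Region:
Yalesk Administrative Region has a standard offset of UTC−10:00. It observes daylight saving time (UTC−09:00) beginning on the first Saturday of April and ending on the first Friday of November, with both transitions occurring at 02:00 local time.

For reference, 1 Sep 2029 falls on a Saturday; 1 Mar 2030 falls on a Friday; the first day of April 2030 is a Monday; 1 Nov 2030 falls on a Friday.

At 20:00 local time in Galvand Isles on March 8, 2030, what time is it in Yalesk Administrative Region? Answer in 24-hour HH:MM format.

1 September 2029 is a Saturday, so the first Monday is September 3 and the second is September 10.
1 March 2030 is a Friday, so Fridays fall on 1, 8, 15, 22, 29; the last is March 29.
March 8, 2030 falls between 10 September 2029 and 29 March 2030, so daylight saving is in effect and Galvand Isles is at UTC+02:30.
20:00 Galvand Isles − 2h30m = 17:30 UTC.
1 April 2030 is a Monday, so the first Saturday is April 6.
1 November 2030 is a Friday, so the first Friday is November 1.
At the standard offset (UTC−10:00), 17:30 UTC − 10h = 07:30 Yalesk Administrative Region standard time.
The standard-time date in Yalesk Administrative Region, March 8, 2030, is outside the daylight-saving period (6 April – 1 November), so Yalesk Administrative Region is on standard time, UTC−10:00.
17:30 UTC − 10h = 07:30 Yalesk Administrative Region.

07:30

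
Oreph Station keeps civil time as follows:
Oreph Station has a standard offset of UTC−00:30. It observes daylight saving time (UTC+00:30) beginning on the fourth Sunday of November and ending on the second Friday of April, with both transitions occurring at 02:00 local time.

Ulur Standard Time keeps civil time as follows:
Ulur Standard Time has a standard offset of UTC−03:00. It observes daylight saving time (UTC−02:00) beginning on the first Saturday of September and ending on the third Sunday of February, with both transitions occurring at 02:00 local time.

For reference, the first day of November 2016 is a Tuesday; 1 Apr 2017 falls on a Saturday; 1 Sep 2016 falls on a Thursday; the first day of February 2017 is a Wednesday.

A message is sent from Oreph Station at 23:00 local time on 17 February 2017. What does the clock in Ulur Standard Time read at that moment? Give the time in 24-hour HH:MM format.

20:30

1 November 2016 is a Tuesday, so the first Sunday is November 6 and the fourth is November 27.
1 April 2017 is a Saturday, so the first Friday is April 7 and the second is April 14.
17 February 2017 lies within the daylight-saving period (27 November 2016 – 14 April 2017), so Oreph Station is on daylight time, UTC+00:30.
23:00 Oreph Station − 0h30m = 22:30 UTC.
1 September 2016 is a Thursday, so the first Saturday is September 3.
1 February 2017 is a Wednesday, so the first Sunday is February 5 and the third is February 19.
At the standard offset (UTC−03:00), 22:30 UTC − 3h = 19:30 Ulur Standard Time standard time.
The standard-time date in Ulur Standard Time, 17 February 2017, falls between 3 September 2016 and 19 February 2017, so daylight saving is in effect and Ulur Standard Time is at UTC−02:00.
22:30 UTC − 2h = 20:30 Ulur Standard Time.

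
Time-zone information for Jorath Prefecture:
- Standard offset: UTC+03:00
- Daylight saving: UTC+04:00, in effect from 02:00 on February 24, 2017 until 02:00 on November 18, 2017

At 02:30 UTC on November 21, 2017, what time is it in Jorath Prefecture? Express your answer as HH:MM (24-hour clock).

05:30

At the standard offset (UTC+03:00), 02:30 UTC + 3h = 05:30 Jorath Prefecture standard time.
The standard-time date in Jorath Prefecture, November 21, 2017, does not fall between 24 February and 18 November, so daylight saving is not in effect and Jorath Prefecture is at UTC+03:00.
02:30 UTC + 3h = 05:30 local.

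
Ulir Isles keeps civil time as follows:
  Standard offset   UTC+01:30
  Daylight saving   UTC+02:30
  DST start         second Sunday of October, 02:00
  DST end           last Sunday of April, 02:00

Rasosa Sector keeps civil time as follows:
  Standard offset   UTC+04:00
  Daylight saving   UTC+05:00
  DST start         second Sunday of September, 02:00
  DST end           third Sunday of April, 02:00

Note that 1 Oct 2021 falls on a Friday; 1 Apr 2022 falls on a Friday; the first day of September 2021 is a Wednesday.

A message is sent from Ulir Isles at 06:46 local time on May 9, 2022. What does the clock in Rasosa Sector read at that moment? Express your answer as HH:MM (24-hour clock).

09:16

1 October 2021 is a Friday, so the first Sunday is October 3 and the second is October 10.
1 April 2022 is a Friday, so Sundays fall on 3, 10, 17, 24; the last is April 24.
May 9, 2022 is outside the daylight-saving period (10 October 2021 – 24 April 2022), so Ulir Isles is on standard time, UTC+01:30.
06:46 Ulir Isles − 1h30m = 05:16 UTC.
1 September 2021 is a Wednesday, so the first Sunday is September 5 and the second is September 12.
1 April 2022 is a Friday, so the first Sunday is April 3 and the third is April 17.
At the standard offset (UTC+04:00), 05:16 UTC + 4h = 09:16 Rasosa Sector standard time.
The standard-time date in Rasosa Sector, May 9, 2022, is outside the daylight-saving period (12 September 2021 – 17 April 2022), so Rasosa Sector is on standard time, UTC+04:00.
05:16 UTC + 4h = 09:16 Rasosa Sector.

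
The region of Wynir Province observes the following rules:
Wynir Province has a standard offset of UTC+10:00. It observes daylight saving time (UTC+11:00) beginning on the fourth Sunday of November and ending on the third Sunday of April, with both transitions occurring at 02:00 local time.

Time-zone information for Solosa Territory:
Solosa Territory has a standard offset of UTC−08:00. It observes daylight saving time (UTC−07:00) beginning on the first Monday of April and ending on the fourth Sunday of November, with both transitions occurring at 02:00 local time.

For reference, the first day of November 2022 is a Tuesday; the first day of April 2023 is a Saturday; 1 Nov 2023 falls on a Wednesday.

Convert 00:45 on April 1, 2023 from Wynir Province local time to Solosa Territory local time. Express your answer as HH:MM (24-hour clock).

05:45

1 November 2022 is a Tuesday, so the first Sunday is November 6 and the fourth is November 27.
1 April 2023 is a Saturday, so the first Sunday is April 2 and the third is April 16.
April 1, 2023 lies within the daylight-saving period (27 November 2022 – 16 April 2023), so Wynir Province is on daylight time, UTC+11:00.
00:45 Wynir Province − 11h = 13:45 UTC (rolling into the previous day, 31 March 2023).
1 April 2023 is a Saturday, so the first Monday is April 3.
1 November 2023 is a Wednesday, so the first Sunday is November 5 and the fourth is November 26.
At the standard offset (UTC−08:00), 13:45 UTC − 8h = 05:45 Solosa Territory standard time.
The standard-time date in Solosa Territory, March 31, 2023, does not fall between 3 April and 26 November, so daylight saving is not in effect and Solosa Territory is at UTC−08:00.
13:45 UTC − 8h = 05:45 Solosa Territory.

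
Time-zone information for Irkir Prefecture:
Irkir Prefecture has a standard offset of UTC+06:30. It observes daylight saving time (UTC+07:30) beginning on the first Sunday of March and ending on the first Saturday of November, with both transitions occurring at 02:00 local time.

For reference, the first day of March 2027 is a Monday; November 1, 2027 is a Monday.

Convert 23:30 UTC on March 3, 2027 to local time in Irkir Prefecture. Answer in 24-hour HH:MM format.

1 March 2027 is a Monday, so the first Sunday is March 7.
1 November 2027 is a Monday, so the first Saturday is November 6.
At the standard offset (UTC+06:30), 23:30 UTC + 6h30m = 06:00 Irkir Prefecture standard time (rolling into the next day, 4 March 2027).
The standard-time date in Irkir Prefecture, March 4, 2027, does not fall between 7 March and 6 November, so daylight saving is not in effect and Irkir Prefecture is at UTC+06:30.
23:30 UTC + 6h30m = 06:00 local (rolling into the next day, 4 March 2027).

06:00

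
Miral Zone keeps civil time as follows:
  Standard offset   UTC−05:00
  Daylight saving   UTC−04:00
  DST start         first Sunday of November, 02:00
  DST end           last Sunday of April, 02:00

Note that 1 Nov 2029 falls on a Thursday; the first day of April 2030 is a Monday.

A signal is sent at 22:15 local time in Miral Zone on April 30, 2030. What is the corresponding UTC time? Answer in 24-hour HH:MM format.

03:15

1 November 2029 is a Thursday, so the first Sunday is November 4.
1 April 2030 is a Monday, so Sundays fall on 7, 14, 21, 28; the last is April 28.
April 30, 2030 is outside the daylight-saving period (4 November 2029 – 28 April 2030), so Miral Zone is on standard time, UTC−05:00.
22:15 local + 5h = 03:15 UTC (rolling into the next day, 1 May 2030).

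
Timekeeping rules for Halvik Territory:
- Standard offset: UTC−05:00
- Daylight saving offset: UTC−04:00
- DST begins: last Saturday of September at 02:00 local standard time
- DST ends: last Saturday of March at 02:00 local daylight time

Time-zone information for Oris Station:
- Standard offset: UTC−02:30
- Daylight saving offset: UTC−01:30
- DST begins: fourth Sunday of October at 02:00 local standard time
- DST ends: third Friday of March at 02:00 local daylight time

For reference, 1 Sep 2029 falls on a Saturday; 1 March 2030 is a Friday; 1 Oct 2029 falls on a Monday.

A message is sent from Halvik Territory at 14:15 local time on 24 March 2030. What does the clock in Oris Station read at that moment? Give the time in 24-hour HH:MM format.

15:45

1 September 2029 is a Saturday, so Saturdays fall on 1, 8, 15, 22, 29; the last is September 29.
1 March 2030 is a Friday, so Saturdays fall on 2, 9, 16, 23, 30; the last is March 30.
Daylight saving runs 29 September 2029 – 30 March 2030; 24 March 2030 is inside that window, so Halvik Territory is at UTC−04:00.
14:15 Halvik Territory + 4h = 18:15 UTC.
1 October 2029 is a Monday, so the first Sunday is October 7 and the fourth is October 28.
1 March 2030 is a Friday, so the first Friday is March 1 and the third is March 15.
At the standard offset (UTC−02:30), 18:15 UTC − 2h30m = 15:45 Oris Station standard time.
The standard-time date in Oris Station, 24 March 2030, is outside the daylight-saving period (28 October 2029 – 15 March 2030), so Oris Station is on standard time, UTC−02:30.
18:15 UTC − 2h30m = 15:45 Oris Station.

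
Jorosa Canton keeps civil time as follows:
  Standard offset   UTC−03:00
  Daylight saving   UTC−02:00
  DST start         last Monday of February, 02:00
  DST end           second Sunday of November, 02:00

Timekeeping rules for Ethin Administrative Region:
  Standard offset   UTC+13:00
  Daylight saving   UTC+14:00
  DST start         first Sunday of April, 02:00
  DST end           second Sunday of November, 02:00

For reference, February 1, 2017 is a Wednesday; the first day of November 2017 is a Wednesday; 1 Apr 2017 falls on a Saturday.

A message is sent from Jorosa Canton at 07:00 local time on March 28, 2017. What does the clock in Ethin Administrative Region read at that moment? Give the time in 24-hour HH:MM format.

22:00

1 February 2017 is a Wednesday, so Mondays fall on 6, 13, 20, 27; the last is February 27.
1 November 2017 is a Wednesday, so the first Sunday is November 5 and the second is November 12.
Daylight saving runs 27 February – 12 November; March 28, 2017 is inside that window, so Jorosa Canton is at UTC−02:00.
07:00 Jorosa Canton + 2h = 09:00 UTC.
1 April 2017 is a Saturday, so the first Sunday is April 2.
1 November 2017 is a Wednesday, so the first Sunday is November 5 and the second is November 12.
At the standard offset (UTC+13:00), 09:00 UTC + 13h = 22:00 Ethin Administrative Region standard time.
The standard-time date in Ethin Administrative Region, March 28, 2017, does not fall between 2 April and 12 November, so daylight saving is not in effect and Ethin Administrative Region is at UTC+13:00.
09:00 UTC + 13h = 22:00 Ethin Administrative Region.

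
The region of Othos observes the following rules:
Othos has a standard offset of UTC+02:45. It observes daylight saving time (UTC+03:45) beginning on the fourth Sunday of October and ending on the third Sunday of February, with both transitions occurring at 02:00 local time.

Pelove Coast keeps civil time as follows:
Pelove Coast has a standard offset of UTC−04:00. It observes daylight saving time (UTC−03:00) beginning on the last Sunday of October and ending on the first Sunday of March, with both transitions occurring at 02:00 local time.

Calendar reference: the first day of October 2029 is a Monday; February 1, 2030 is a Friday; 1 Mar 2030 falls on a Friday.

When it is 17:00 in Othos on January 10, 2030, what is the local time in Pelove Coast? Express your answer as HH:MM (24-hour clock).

10:15

1 October 2029 is a Monday, so the first Sunday is October 7 and the fourth is October 28.
1 February 2030 is a Friday, so the first Sunday is February 3 and the third is February 17.
Daylight saving runs 28 October 2029 – 17 February 2030; January 10, 2030 is inside that window, so Othos is at UTC+03:45.
17:00 Othos − 3h45m = 13:15 UTC.
1 October 2029 is a Monday, so Sundays fall on 7, 14, 21, 28; the last is October 28.
1 March 2030 is a Friday, so the first Sunday is March 3.
At the standard offset (UTC−04:00), 13:15 UTC − 4h = 09:15 Pelove Coast standard time.
The standard-time date in Pelove Coast, January 10, 2030, lies within the daylight-saving period (28 October 2029 – 3 March 2030), so Pelove Coast is on daylight time, UTC−03:00.
13:15 UTC − 3h = 10:15 Pelove Coast.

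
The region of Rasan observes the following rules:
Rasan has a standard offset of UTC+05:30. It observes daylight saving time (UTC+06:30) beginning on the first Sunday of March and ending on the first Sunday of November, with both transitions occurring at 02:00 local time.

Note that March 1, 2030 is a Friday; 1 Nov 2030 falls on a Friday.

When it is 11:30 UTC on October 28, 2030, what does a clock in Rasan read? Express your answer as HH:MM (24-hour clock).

18:00

1 March 2030 is a Friday, so the first Sunday is March 3.
1 November 2030 is a Friday, so the first Sunday is November 3.
At the standard offset (UTC+05:30), 11:30 UTC + 5h30m = 17:00 Rasan standard time.
The standard-time date in Rasan, October 28, 2030, falls between 3 March and 3 November, so daylight saving is in effect and Rasan is at UTC+06:30.
11:30 UTC + 6h30m = 18:00 local.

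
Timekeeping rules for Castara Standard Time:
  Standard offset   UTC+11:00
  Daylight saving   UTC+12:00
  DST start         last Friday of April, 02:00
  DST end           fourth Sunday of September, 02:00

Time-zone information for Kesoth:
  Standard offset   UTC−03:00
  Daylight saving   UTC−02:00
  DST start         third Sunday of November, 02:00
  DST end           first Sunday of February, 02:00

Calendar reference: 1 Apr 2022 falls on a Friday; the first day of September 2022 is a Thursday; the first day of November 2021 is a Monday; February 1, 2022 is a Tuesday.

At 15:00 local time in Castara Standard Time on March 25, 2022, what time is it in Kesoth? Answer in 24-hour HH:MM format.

1 April 2022 is a Friday, so Fridays fall on 1, 8, 15, 22, 29; the last is April 29.
1 September 2022 is a Thursday, so the first Sunday is September 4 and the fourth is September 25.
March 25, 2022 is outside the daylight-saving period (29 April – 25 September), so Castara Standard Time is on standard time, UTC+11:00.
15:00 Castara Standard Time − 11h = 04:00 UTC.
1 November 2021 is a Monday, so the first Sunday is November 7 and the third is November 21.
1 February 2022 is a Tuesday, so the first Sunday is February 6.
At the standard offset (UTC−03:00), 04:00 UTC − 3h = 01:00 Kesoth standard time.
The standard-time date in Kesoth, March 25, 2022, does not fall between 21 November 2021 and 6 February 2022, so daylight saving is not in effect and Kesoth is at UTC−03:00.
04:00 UTC − 3h = 01:00 Kesoth.

01:00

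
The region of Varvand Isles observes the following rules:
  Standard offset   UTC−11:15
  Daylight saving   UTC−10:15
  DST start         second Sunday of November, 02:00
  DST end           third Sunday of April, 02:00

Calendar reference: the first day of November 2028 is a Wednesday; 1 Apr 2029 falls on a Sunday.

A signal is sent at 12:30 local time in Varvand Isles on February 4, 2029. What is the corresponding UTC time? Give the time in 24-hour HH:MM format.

1 November 2028 is a Wednesday, so the first Sunday is November 5 and the second is November 12.
1 April 2029 is a Sunday, so the first Sunday is April 1 and the third is April 15.
February 4, 2029 lies within the daylight-saving period (12 November 2028 – 15 April 2029), so Varvand Isles is on daylight time, UTC−10:15.
12:30 local + 10h15m = 22:45 UTC.

22:45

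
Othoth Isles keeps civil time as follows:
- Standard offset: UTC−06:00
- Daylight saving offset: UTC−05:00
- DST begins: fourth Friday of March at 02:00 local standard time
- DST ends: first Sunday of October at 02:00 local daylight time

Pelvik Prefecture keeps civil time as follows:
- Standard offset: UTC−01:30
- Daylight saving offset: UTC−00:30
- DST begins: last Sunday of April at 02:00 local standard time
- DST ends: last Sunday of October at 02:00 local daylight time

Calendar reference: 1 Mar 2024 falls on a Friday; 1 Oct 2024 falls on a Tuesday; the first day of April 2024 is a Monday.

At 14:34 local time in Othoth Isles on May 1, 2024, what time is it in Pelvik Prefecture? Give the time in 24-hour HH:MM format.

1 March 2024 is a Friday, so the first Friday is March 1 and the fourth is March 22.
1 October 2024 is a Tuesday, so the first Sunday is October 6.
Daylight saving runs 22 March – 6 October; May 1, 2024 is inside that window, so Othoth Isles is at UTC−05:00.
14:34 Othoth Isles + 5h = 19:34 UTC.
1 April 2024 is a Monday, so Sundays fall on 7, 14, 21, 28; the last is April 28.
1 October 2024 is a Tuesday, so Sundays fall on 6, 13, 20, 27; the last is October 27.
At the standard offset (UTC−01:30), 19:34 UTC − 1h30m = 18:04 Pelvik Prefecture standard time.
The standard-time date in Pelvik Prefecture, May 1, 2024, falls between 28 April and 27 October, so daylight saving is in effect and Pelvik Prefecture is at UTC−00:30.
19:34 UTC − 0h30m = 19:04 Pelvik Prefecture.

19:04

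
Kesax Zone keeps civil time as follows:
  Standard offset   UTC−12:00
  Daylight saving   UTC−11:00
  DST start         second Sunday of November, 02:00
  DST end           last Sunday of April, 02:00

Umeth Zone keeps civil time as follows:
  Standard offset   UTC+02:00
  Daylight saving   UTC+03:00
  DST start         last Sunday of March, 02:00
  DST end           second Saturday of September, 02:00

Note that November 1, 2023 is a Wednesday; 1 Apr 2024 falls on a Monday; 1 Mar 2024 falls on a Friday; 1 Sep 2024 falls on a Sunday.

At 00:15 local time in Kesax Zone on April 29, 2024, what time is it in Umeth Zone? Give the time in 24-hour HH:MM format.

15:15

1 November 2023 is a Wednesday, so the first Sunday is November 5 and the second is November 12.
1 April 2024 is a Monday, so Sundays fall on 7, 14, 21, 28; the last is April 28.
April 29, 2024 is outside the daylight-saving period (12 November 2023 – 28 April 2024), so Kesax Zone is on standard time, UTC−12:00.
00:15 Kesax Zone + 12h = 12:15 UTC.
1 March 2024 is a Friday, so Sundays fall on 3, 10, 17, 24, 31; the last is March 31.
1 September 2024 is a Sunday, so the first Saturday is September 7 and the second is September 14.
At the standard offset (UTC+02:00), 12:15 UTC + 2h = 14:15 Umeth Zone standard time.
The standard-time date in Umeth Zone, April 29, 2024, falls between 31 March and 14 September, so daylight saving is in effect and Umeth Zone is at UTC+03:00.
12:15 UTC + 3h = 15:15 Umeth Zone.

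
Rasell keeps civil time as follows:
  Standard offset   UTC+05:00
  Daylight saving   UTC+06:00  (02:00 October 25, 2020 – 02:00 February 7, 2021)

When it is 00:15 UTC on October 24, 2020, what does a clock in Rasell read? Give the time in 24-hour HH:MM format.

05:15

At the standard offset (UTC+05:00), 00:15 UTC + 5h = 05:15 Rasell standard time.
The standard-time date in Rasell, October 24, 2020, is outside the daylight-saving period (25 October 2020 – 7 February 2021), so Rasell is on standard time, UTC+05:00.
00:15 UTC + 5h = 05:15 local.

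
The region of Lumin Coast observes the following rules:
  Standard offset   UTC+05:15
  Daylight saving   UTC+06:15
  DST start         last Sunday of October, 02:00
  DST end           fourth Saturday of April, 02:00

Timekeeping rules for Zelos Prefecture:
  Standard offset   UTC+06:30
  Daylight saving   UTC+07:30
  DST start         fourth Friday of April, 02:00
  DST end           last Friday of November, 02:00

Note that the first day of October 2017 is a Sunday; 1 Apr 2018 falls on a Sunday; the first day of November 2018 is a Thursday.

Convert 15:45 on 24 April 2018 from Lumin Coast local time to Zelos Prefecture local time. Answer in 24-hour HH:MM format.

16:00

1 October 2017 is a Sunday, so Sundays fall on 1, 8, 15, 22, 29; the last is October 29.
1 April 2018 is a Sunday, so the first Saturday is April 7 and the fourth is April 28.
24 April 2018 lies within the daylight-saving period (29 October 2017 – 28 April 2018), so Lumin Coast is on daylight time, UTC+06:15.
15:45 Lumin Coast − 6h15m = 09:30 UTC.
1 April 2018 is a Sunday, so the first Friday is April 6 and the fourth is April 27.
1 November 2018 is a Thursday, so Fridays fall on 2, 9, 16, 23, 30; the last is November 30.
At the standard offset (UTC+06:30), 09:30 UTC + 6h30m = 16:00 Zelos Prefecture standard time.
Daylight saving runs 27 April – 30 November; the standard-time date in Zelos Prefecture, 24 April 2018, is outside that window, so Zelos Prefecture is on standard time at UTC+06:30.
09:30 UTC + 6h30m = 16:00 Zelos Prefecture.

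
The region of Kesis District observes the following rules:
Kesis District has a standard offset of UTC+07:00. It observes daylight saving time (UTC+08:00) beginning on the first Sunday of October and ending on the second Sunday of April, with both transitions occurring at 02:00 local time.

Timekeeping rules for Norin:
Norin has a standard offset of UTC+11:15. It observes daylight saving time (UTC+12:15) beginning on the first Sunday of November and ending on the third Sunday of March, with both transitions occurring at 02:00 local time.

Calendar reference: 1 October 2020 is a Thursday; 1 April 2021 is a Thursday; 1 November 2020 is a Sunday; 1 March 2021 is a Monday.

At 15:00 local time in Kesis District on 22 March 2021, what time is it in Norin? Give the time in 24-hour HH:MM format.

18:15

1 October 2020 is a Thursday, so the first Sunday is October 4.
1 April 2021 is a Thursday, so the first Sunday is April 4 and the second is April 11.
22 March 2021 lies within the daylight-saving period (4 October 2020 – 11 April 2021), so Kesis District is on daylight time, UTC+08:00.
15:00 Kesis District − 8h = 07:00 UTC.
1 November 2020 is a Sunday, so the first Sunday is November 1.
1 March 2021 is a Monday, so the first Sunday is March 7 and the third is March 21.
At the standard offset (UTC+11:15), 07:00 UTC + 11h15m = 18:15 Norin standard time.
Daylight saving runs 1 November 2020 – 21 March 2021; the standard-time date in Norin, 22 March 2021, is outside that window, so Norin is on standard time at UTC+11:15.
07:00 UTC + 11h15m = 18:15 Norin.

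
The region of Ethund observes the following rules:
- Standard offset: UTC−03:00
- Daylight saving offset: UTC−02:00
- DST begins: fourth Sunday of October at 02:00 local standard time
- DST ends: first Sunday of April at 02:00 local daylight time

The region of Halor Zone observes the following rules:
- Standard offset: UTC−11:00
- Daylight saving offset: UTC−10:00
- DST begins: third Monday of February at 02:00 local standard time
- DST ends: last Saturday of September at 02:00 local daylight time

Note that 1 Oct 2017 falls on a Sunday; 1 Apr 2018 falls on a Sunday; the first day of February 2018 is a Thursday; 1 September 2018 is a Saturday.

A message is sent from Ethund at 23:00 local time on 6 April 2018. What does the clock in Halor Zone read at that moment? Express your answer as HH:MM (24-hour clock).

16:00

1 October 2017 is a Sunday, so the first Sunday is October 1 and the fourth is October 22.
1 April 2018 is a Sunday, so the first Sunday is April 1.
6 April 2018 does not fall between 22 October 2017 and 1 April 2018, so daylight saving is not in effect and Ethund is at UTC−03:00.
23:00 Ethund + 3h = 02:00 UTC (rolling into the next day, 7 April 2018).
1 February 2018 is a Thursday, so the first Monday is February 5 and the third is February 19.
1 September 2018 is a Saturday, so Saturdays fall on 1, 8, 15, 22, 29; the last is September 29.
At the standard offset (UTC−11:00), 02:00 UTC − 11h = 15:00 Halor Zone standard time (rolling into the previous day, 6 April 2018).
Daylight saving runs 19 February – 29 September; the standard-time date in Halor Zone, 6 April 2018, is inside that window, so Halor Zone is at UTC−10:00.
02:00 UTC − 10h = 16:00 Halor Zone (rolling into the previous day, 6 April 2018).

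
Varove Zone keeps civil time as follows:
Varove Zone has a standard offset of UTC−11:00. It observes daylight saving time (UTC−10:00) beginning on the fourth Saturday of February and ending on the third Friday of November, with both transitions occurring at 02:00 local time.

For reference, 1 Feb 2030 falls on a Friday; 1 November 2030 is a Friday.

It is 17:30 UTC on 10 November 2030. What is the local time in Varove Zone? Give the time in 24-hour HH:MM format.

1 February 2030 is a Friday, so the first Saturday is February 2 and the fourth is February 23.
1 November 2030 is a Friday, so the first Friday is November 1 and the third is November 15.
At the standard offset (UTC−11:00), 17:30 UTC − 11h = 06:30 Varove Zone standard time.
Daylight saving runs 23 February – 15 November; the standard-time date in Varove Zone, 10 November 2030, is inside that window, so Varove Zone is at UTC−10:00.
17:30 UTC − 10h = 07:30 local.

07:30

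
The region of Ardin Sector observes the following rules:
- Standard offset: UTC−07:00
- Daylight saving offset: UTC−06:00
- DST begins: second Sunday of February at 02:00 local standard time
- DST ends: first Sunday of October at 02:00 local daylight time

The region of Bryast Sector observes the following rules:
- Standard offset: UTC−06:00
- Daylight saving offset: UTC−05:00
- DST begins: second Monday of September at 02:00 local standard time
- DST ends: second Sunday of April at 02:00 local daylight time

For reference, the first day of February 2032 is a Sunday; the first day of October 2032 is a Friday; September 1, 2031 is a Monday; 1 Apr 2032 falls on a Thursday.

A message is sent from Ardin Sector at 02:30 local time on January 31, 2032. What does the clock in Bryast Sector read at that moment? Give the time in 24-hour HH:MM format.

04:30

1 February 2032 is a Sunday, so the first Sunday is February 1 and the second is February 8.
1 October 2032 is a Friday, so the first Sunday is October 3.
Daylight saving runs 8 February – 3 October; January 31, 2032 is outside that window, so Ardin Sector is on standard time at UTC−07:00.
02:30 Ardin Sector + 7h = 09:30 UTC.
1 September 2031 is a Monday, so the first Monday is September 1 and the second is September 8.
1 April 2032 is a Thursday, so the first Sunday is April 4 and the second is April 11.
At the standard offset (UTC−06:00), 09:30 UTC − 6h = 03:30 Bryast Sector standard time.
Daylight saving runs 8 September 2031 – 11 April 2032; the standard-time date in Bryast Sector, January 31, 2032, is inside that window, so Bryast Sector is at UTC−05:00.
09:30 UTC − 5h = 04:30 Bryast Sector.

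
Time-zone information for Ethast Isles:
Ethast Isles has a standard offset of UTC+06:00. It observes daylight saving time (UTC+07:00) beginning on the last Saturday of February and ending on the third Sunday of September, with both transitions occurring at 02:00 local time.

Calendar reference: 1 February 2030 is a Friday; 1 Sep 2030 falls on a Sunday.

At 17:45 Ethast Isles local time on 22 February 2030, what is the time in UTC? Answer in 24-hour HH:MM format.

11:45

1 February 2030 is a Friday, so Saturdays fall on 2, 9, 16, 23; the last is February 23.
1 September 2030 is a Sunday, so the first Sunday is September 1 and the third is September 15.
22 February 2030 is outside the daylight-saving period (23 February – 15 September), so Ethast Isles is on standard time, UTC+06:00.
17:45 local − 6h = 11:45 UTC.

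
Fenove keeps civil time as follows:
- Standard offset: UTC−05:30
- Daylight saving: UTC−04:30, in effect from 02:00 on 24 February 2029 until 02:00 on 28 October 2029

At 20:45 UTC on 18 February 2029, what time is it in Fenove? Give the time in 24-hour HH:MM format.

15:15

At the standard offset (UTC−05:30), 20:45 UTC − 5h30m = 15:15 Fenove standard time.
Daylight saving runs 24 February – 28 October; the standard-time date in Fenove, 18 February 2029, is outside that window, so Fenove is on standard time at UTC−05:30.
20:45 UTC − 5h30m = 15:15 local.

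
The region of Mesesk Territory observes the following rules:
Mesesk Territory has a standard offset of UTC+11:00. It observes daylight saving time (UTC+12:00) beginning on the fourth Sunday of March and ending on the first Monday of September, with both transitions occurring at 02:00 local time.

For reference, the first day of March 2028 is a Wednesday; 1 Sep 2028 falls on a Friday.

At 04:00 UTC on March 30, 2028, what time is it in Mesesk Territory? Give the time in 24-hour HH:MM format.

1 March 2028 is a Wednesday, so the first Sunday is March 5 and the fourth is March 26.
1 September 2028 is a Friday, so the first Monday is September 4.
At the standard offset (UTC+11:00), 04:00 UTC + 11h = 15:00 Mesesk Territory standard time.
The standard-time date in Mesesk Territory, March 30, 2028, falls between 26 March and 4 September, so daylight saving is in effect and Mesesk Territory is at UTC+12:00.
04:00 UTC + 12h = 16:00 local.

16:00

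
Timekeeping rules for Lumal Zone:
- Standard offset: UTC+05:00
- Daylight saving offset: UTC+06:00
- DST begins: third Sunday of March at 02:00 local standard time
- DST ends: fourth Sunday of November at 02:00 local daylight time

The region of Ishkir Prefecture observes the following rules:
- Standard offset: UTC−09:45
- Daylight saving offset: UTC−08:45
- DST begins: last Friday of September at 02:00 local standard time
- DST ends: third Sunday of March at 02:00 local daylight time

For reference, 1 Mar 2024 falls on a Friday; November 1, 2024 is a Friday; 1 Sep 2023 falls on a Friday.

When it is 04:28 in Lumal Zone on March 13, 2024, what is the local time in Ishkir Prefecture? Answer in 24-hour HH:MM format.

14:43

1 March 2024 is a Friday, so the first Sunday is March 3 and the third is March 17.
1 November 2024 is a Friday, so the first Sunday is November 3 and the fourth is November 24.
March 13, 2024 is outside the daylight-saving period (17 March – 24 November), so Lumal Zone is on standard time, UTC+05:00.
04:28 Lumal Zone − 5h = 23:28 UTC (rolling into the previous day, 12 March 2024).
1 September 2023 is a Friday, so Fridays fall on 1, 8, 15, 22, 29; the last is September 29.
1 March 2024 is a Friday, so the first Sunday is March 3 and the third is March 17.
At the standard offset (UTC−09:45), 23:28 UTC − 9h45m = 13:43 Ishkir Prefecture standard time.
The standard-time date in Ishkir Prefecture, March 12, 2024, falls between 29 September 2023 and 17 March 2024, so daylight saving is in effect and Ishkir Prefecture is at UTC−08:45.
23:28 UTC − 8h45m = 14:43 Ishkir Prefecture.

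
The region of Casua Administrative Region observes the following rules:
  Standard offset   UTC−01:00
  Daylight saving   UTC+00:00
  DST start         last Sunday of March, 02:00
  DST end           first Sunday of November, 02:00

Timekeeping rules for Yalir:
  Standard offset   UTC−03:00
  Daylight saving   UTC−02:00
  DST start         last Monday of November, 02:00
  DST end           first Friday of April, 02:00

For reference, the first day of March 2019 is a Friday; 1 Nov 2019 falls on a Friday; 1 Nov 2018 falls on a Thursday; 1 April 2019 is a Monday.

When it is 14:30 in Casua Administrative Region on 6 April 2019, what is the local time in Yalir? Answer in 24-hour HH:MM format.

11:30

1 March 2019 is a Friday, so Sundays fall on 3, 10, 17, 24, 31; the last is March 31.
1 November 2019 is a Friday, so the first Sunday is November 3.
Daylight saving runs 31 March – 3 November; 6 April 2019 is inside that window, so Casua Administrative Region is at UTC+00:00.
14:30 Casua Administrative Region − 0h = 14:30 UTC.
1 November 2018 is a Thursday, so Mondays fall on 5, 12, 19, 26; the last is November 26.
1 April 2019 is a Monday, so the first Friday is April 5.
At the standard offset (UTC−03:00), 14:30 UTC − 3h = 11:30 Yalir standard time.
The standard-time date in Yalir, 6 April 2019, is outside the daylight-saving period (26 November 2018 – 5 April 2019), so Yalir is on standard time, UTC−03:00.
14:30 UTC − 3h = 11:30 Yalir.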